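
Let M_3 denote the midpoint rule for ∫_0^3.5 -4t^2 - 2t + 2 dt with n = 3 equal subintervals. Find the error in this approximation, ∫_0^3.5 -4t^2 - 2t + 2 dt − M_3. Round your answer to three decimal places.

Exact integral: ∫_0^3.5 f(t) dt ≈ -62.41667.
M_3 ≈ -60.82870.
Error ≈ -62.41667 − (-60.82870) ≈ -1.588.

-1.588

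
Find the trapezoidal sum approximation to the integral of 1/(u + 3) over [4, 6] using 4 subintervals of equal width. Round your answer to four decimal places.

Δu = (6 − 4)/4 = 0.5.
f(4) = 1/7, f(4.5) = 2/15, f(5) = 0.125, f(5.5) = 2/17, f(6) = 1/9.
T_4 = (Δu/2)·[f(u_0) + 2f(u_1) + 2f(u_2) + 2f(u_3) + f(u_4)].
Sum ≈ 0.2515.

0.2515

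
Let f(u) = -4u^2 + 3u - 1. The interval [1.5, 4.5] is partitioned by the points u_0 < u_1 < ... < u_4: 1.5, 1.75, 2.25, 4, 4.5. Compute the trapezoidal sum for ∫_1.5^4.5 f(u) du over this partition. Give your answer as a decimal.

Subinterval widths: 0.25, 0.5, 1.75, 0.5.
f(1.5) = -5.5, f(1.75) = -8, f(2.25) = -14.5, f(4) = -53, f(4.5) = -68.5.
On each subinterval the trapezoid contributes (Δu_i/2)·[f(u_{i-1}) + f(u_i)].
Sum = -96.75.

-96.75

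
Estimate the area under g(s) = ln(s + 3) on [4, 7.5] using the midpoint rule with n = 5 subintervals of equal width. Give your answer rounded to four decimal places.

7.5690

Δs = (7.5 − 4)/5 = 0.7.
Midpoints: 4.35, 5.05, 5.75, 6.45, 7.15.
g(4.35) ≈ 1.9947, g(5.05) ≈ 2.0857, g(5.75) ≈ 2.1691, g(6.45) ≈ 2.2460, g(7.15) ≈ 2.3175.
Sum = Δs · [g(4.35) + g(5.05) + g(5.75) + g(6.45) + g(7.15)].
Sum ≈ 7.5690.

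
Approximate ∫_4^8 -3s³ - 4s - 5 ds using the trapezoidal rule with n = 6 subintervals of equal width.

Δs = (8 − 4)/6 = 2/3.
f(4) = -213, f(14/3) = -2957/9, f(16/3) = -4333/9, f(6) = -677, f(20/3) = -8285/9, f(22/3) = -10957/9, f(8) = -1573.
T_6 = (Δs/2)·[f(s_0) + 2f(s_1) + ... + 2f(s_{5}) + f(s_6)].
Sum = -3012.

-3012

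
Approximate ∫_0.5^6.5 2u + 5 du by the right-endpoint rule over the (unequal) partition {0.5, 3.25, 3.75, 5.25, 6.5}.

Subinterval widths: 2.75, 0.5, 1.5, 1.25.
Right endpoints: 3.25, 3.75, 5.25, 6.5.
f(3.25) = 11.5, f(3.75) = 12.5, f(5.25) = 15.5, f(6.5) = 18.
Sum = Σ Δu_i · f(u_i).
Sum = 83.625.

83.625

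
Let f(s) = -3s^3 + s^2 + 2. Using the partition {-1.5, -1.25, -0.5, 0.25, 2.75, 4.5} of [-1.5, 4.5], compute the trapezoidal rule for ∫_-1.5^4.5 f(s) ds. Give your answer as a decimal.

Subinterval widths: 0.25, 0.75, 0.75, 2.5, 1.75.
f(-1.5) = 14.375, f(-1.25) = 9.421875, f(-0.5) = 2.625, f(0.25) = 2.015625, f(2.75) = -52.828125, f(4.5) = -251.125.
On each subinterval the trapezoid contributes (Δs_i/2)·[f(s_{i-1}) + f(s_i)].
Sum = -320.2421875.

-320.2421875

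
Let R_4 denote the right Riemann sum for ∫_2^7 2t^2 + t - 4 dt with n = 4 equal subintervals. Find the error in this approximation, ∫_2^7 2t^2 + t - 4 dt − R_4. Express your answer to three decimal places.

-61.979

Exact integral: ∫_2^7 f(t) dt ≈ 225.83333.
R_4 = 287.8125.
Error ≈ 225.83333 − 287.8125 ≈ -61.979.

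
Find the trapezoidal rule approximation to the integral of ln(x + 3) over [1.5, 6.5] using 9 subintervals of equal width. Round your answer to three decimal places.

Δx = (6.5 − 1.5)/9 = 5/9.
f(1.5) ≈ 1.504, f(37/18) ≈ 1.620, f(47/18) ≈ 1.725, f(19/6) ≈ 1.819, f(67/18) ≈ 1.905, f(77/18) ≈ 1.985, f(29/6) ≈ 2.058, f(97/18) ≈ 2.127, f(107/18) ≈ 2.191, f(6.5) ≈ 2.251.
T_9 = (Δx/2)·[f(x_0) + 2f(x_1) + ... + 2f(x_{8}) + f(x_9)].
Sum ≈ 9.616.

9.616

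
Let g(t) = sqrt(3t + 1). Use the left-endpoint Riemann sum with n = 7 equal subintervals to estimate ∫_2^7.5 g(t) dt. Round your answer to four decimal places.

20.3218

Δt = (7.5 − 2)/7 = 11/14.
Left endpoints: 2, 39/14, 25/7, 61/14, 36/7, 83/14, 47/7.
g(2) ≈ 2.6458, g(39/14) ≈ 3.0589, g(25/7) ≈ 3.4226, g(61/14) ≈ 3.7512, g(36/7) ≈ 4.0532, g(83/14) ≈ 4.3342, g(47/7) ≈ 4.5981.
Sum = Δt · [g(2) + g(39/14) + g(25/7) + ...].
Sum ≈ 20.3218.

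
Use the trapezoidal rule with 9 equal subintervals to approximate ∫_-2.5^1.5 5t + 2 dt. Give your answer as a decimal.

Δt = (1.5 − (-2.5))/9 = 4/9.
f(-2.5) = -10.5, f(-37/18) = -149/18, f(-29/18) = -109/18, f(-7/6) = -23/6, f(-13/18) = -29/18, f(-5/18) = 11/18, f(1/6) = 17/6, f(11/18) = 91/18, f(19/18) = 131/18, f(1.5) = 9.5.
T_9 = (Δt/2)·[f(t_0) + 2f(t_1) + ... + 2f(t_{8}) + f(t_9)].
Sum = -2.

-2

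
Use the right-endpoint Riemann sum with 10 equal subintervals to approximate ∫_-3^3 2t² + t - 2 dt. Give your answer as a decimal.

26.52

Δt = (3 − (-3))/10 = 0.6.
Right endpoints: -2.4, -1.8, -1.2, -0.6, 0, 0.6, 1.2, 1.8, 2.4, 3.
f(-2.4) = 7.12, f(-1.8) = 2.68, f(-1.2) = -0.32, f(-0.6) = -1.88, f(0) = -2, f(0.6) = -0.68, f(1.2) = 2.08, f(1.8) = 6.28, f(2.4) = 11.92, f(3) = 19.
Sum = Δt · [f(-2.4) + f(-1.8) + f(-1.2) + ...].
Sum = 26.52.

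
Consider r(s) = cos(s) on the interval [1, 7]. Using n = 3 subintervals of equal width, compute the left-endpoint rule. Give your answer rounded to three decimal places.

-0.332

Δs = (7 − 1)/3 = 2.
Left endpoints: 1, 3, 5.
r(1) ≈ 0.540, r(3) ≈ -0.990, r(5) ≈ 0.284.
Sum = Δs · [r(1) + r(3) + r(5)].
Sum ≈ -0.332.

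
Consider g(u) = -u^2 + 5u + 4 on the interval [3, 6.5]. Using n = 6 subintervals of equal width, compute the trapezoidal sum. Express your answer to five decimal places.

14.38484

Δu = (6.5 − 3)/6 = 7/12.
g(3) = 10, g(43/12) = 1307/144, g(25/6) = 269/36, g(4.75) = 5.1875, g(16/3) = 20/9, g(71/12) = -205/144, g(6.5) = -5.75.
T_6 = (Δu/2)·[g(u_0) + 2g(u_1) + ... + 2g(u_{5}) + g(u_6)].
Sum ≈ 14.38484.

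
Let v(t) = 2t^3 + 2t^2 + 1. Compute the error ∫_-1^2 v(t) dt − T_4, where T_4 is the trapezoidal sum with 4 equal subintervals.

Exact integral: ∫_-1^2 v(t) dt = 16.5.
T_4 = 17.90625.
Error = 16.5 − 17.90625 = -1.40625.

-1.40625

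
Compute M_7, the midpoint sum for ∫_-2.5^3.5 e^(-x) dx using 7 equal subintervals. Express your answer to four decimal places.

11.7881

Δx = (3.5 − (-2.5))/7 = 6/7.
Midpoints: -29/14, -17/14, -5/14, 0.5, 19/14, 31/14, 43/14.
f(-29/14) ≈ 7.9362, f(-17/14) ≈ 3.3679, f(-5/14) ≈ 1.4292, f(0.5) ≈ 0.6065, f(19/14) ≈ 0.2574, f(31/14) ≈ 0.1092, f(43/14) ≈ 0.0464.
Sum = Δx · [f(-29/14) + f(-17/14) + f(-5/14) + ...].
Sum ≈ 11.7881.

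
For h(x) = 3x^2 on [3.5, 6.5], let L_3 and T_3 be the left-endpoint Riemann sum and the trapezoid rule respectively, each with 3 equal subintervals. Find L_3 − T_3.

L_3 = 188.25.
T_3 = 233.25.
L_3 − T_3 = -45.

-45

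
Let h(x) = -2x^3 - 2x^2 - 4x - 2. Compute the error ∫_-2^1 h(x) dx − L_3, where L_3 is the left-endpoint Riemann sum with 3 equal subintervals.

Exact integral: ∫_-2^1 h(x) dx = 1.5.
L_3 = 14.
Error = 1.5 − 14 = -12.5.

-12.5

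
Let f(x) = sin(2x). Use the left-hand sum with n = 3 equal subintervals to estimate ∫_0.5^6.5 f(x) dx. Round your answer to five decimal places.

0.58933

Δx = (6.5 − 0.5)/3 = 2.
Left endpoints: 0.5, 2.5, 4.5.
f(0.5) ≈ 0.84147, f(2.5) ≈ -0.95892, f(4.5) ≈ 0.41212.
Sum = Δx · [f(0.5) + f(2.5) + f(4.5)].
Sum ≈ 0.58933.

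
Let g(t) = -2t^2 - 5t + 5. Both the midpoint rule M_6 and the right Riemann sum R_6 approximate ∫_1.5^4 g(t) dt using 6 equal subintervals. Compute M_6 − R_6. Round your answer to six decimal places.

8.550347

M_6 ≈ -62.21932870.
R_6 ≈ -70.76967593.
M_6 − R_6 ≈ 8.550347.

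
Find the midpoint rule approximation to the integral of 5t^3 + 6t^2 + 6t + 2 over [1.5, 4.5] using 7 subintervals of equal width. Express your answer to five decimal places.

Δt = (4.5 − 1.5)/7 = 3/7.
Midpoints: 12/7, 15/7, 18/7, 3, 24/7, 27/7, 30/7.
f(12/7) = 18902/343, f(15/7) = 31421/343, f(18/7) = 48746/343, f(3) = 209, f(24/7) = 101054/343, f(27/7) = 137657/343, f(30/7) = 182306/343.
Sum = Δt · [f(12/7) + f(15/7) + f(18/7) + ...].
Sum ≈ 739.40816.

739.40816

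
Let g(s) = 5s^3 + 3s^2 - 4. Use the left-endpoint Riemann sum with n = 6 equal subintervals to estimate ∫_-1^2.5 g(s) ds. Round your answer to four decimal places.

Δs = (2.5 − (-1))/6 = 7/12.
Left endpoints: -1, -5/12, 1/6, 0.75, 4/3, 23/12.
g(-1) = -6, g(-5/12) = -6637/1728, g(1/6) = -841/216, g(0.75) = -0.203125, g(4/3) = 356/27, g(23/12) = 72967/1728.
Sum = Δs · [g(-1) + g(-5/12) + g(1/6) + ...].
Sum ≈ 24.1931.

24.1931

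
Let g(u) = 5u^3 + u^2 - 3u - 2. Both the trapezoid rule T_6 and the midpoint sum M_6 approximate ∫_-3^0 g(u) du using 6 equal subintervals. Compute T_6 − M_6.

-4.03125

T_6 = -87.4375.
M_6 = -83.40625.
T_6 − M_6 = -4.03125.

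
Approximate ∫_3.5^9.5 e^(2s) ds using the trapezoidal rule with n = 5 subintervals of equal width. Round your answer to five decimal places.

Δs = (9.5 − 3.5)/5 = 1.2.
f(3.5) ≈ 1096.63316, f(4.7) ≈ 12088.38073, f(5.9) ≈ 133252.35295, f(7.1) ≈ 1468864.18965, f(8.3) ≈ 16191549.04177, f(9.5) ≈ 178482300.96319.
T_5 = (Δs/2)·[f(s_0) + 2f(s_1) + ... + 2f(s_{4}) + f(s_5)].
Sum ≈ 128456943.31592.

128456943.31592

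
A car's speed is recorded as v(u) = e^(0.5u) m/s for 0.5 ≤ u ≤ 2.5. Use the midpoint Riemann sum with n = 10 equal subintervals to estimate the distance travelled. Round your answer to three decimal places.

4.411

Δu = (2.5 − 0.5)/10 = 0.2.
Midpoints: 0.6, 0.8, 1, 1.2, 1.4, 1.6, 1.8, 2, 2.2, 2.4.
v(0.6) ≈ 1.350, v(0.8) ≈ 1.492, v(1) ≈ 1.649, v(1.2) ≈ 1.822, v(1.4) ≈ 2.014, v(1.6) ≈ 2.226, v(1.8) ≈ 2.460, v(2) ≈ 2.718, v(2.2) ≈ 3.004, v(2.4) ≈ 3.320.
Sum = Δu · [v(0.6) + v(0.8) + v(1) + ...].
Sum ≈ 4.411.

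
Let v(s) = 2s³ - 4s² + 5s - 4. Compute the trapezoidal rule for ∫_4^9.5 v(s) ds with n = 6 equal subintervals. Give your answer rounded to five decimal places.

Δs = (9.5 − 4)/6 = 11/12.
v(4) = 80, v(59/12) = 139619/864, v(35/6) = 30893/108, v(6.75) = 462.59375, v(23/3) = 18913/27, v(103/12) = 871735/864, v(9.5) = 1397.25.
T_6 = (Δs/2)·[v(s_0) + 2v(s_1) + ... + 2v(s_{5}) + v(s_6)].
Sum ≈ 3078.43721.

3078.43721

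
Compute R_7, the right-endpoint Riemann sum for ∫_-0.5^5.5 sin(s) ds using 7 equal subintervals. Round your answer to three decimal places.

0.062

Δs = (5.5 − (-0.5))/7 = 6/7.
Right endpoints: 5/14, 17/14, 29/14, 41/14, 53/14, 65/14, 5.5.
f(5/14) ≈ 0.350, f(17/14) ≈ 0.937, f(29/14) ≈ 0.877, f(41/14) ≈ 0.211, f(53/14) ≈ -0.600, f(65/14) ≈ -0.998, f(5.5) ≈ -0.706.
Sum = Δs · [f(5/14) + f(17/14) + f(29/14) + ...].
Sum ≈ 0.062.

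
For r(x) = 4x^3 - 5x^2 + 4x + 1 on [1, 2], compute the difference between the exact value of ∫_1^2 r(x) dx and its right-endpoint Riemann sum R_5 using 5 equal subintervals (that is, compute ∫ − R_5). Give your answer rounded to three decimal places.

-1.787

Exact integral: ∫_1^2 r(x) dx ≈ 10.33333.
R_5 = 12.12.
Error ≈ 10.33333 − 12.12 ≈ -1.787.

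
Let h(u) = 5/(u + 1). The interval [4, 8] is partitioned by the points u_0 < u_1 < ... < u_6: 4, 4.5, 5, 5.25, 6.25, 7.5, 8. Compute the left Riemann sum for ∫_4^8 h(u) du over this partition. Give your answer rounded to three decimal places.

Subinterval widths: 0.5, 0.5, 0.25, 1, 1.25, 0.5.
Left endpoints: 4, 4.5, 5, 5.25, 6.25, 7.5.
h(4) = 1, h(4.5) = 10/11, h(5) = 5/6, h(5.25) = 0.8, h(6.25) = 20/29, h(7.5) = 10/17.
Sum = Σ Δu_i · h(u_i).
Sum ≈ 3.119.

3.119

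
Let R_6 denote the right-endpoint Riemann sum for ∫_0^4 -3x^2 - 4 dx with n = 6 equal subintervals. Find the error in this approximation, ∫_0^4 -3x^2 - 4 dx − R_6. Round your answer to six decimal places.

16.888889

Exact integral: ∫_0^4 f(x) dx = -80.
R_6 ≈ -96.88888889.
Error ≈ -80 − (-96.88888889) ≈ 16.888889.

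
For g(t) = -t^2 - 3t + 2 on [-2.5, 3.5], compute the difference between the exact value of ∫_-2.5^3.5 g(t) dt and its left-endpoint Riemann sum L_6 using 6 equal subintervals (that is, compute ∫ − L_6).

-11

Exact integral: ∫_-2.5^3.5 g(t) dt = -16.5.
L_6 = -5.5.
Error = -16.5 − (-5.5) = -11.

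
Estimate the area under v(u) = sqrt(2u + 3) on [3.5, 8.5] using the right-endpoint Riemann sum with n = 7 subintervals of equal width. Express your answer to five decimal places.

19.73719

Δu = (8.5 − 3.5)/7 = 5/7.
Right endpoints: 59/14, 69/14, 79/14, 89/14, 99/14, 109/14, 8.5.
v(59/14) ≈ 3.38062, v(69/14) ≈ 3.58569, v(79/14) ≈ 3.77964, v(89/14) ≈ 3.96412, v(99/14) ≈ 4.14039, v(109/14) ≈ 4.30946, v(8.5) ≈ 4.47214.
Sum = Δu · [v(59/14) + v(69/14) + v(79/14) + ...].
Sum ≈ 19.73719.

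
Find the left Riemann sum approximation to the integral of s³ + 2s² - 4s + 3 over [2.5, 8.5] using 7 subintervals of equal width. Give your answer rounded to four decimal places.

1291.0561

Δs = (8.5 − 2.5)/7 = 6/7.
Left endpoints: 2.5, 47/14, 59/14, 71/14, 83/14, 95/14, 107/14.
f(2.5) = 21.125, f(47/14) = 137059/2744, f(59/14) = 264823/2744, f(71/14) = 451627/2744, f(83/14) = 707839/2744, f(95/14) = 1043827/2744, f(107/14) = 1469959/2744.
Sum = Δs · [f(2.5) + f(47/14) + f(59/14) + ...].
Sum ≈ 1291.0561.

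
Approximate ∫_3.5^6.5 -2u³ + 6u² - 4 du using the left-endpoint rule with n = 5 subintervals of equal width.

-285.27

Δu = (6.5 − 3.5)/5 = 0.6.
Left endpoints: 3.5, 4.1, 4.7, 5.3, 5.9.
f(3.5) = -16.25, f(4.1) = -40.982, f(4.7) = -79.106, f(5.3) = -133.214, f(5.9) = -205.898.
Sum = Δu · [f(3.5) + f(4.1) + f(4.7) + f(5.3) + f(5.9)].
Sum = -285.27.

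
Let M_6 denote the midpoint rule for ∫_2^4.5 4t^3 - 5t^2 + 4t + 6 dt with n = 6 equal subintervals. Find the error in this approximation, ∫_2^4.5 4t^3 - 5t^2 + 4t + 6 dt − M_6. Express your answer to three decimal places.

1.230

Exact integral: ∫_2^4.5 f(t) dt ≈ 303.02083.
M_6 ≈ 301.79109.
Error ≈ 303.02083 − 301.79109 ≈ 1.230.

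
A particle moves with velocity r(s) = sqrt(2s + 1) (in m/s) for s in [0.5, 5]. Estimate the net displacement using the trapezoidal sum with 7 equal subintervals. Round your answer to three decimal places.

Δs = (5 − 0.5)/7 = 9/14.
r(0.5) ≈ 1.414, r(8/7) ≈ 1.813, r(25/14) ≈ 2.138, r(17/7) ≈ 2.420, r(43/14) ≈ 2.673, r(26/7) ≈ 2.903, r(61/14) ≈ 3.117, r(5) ≈ 3.317.
T_7 = (Δs/2)·[r(s_0) + 2r(s_1) + ... + 2r(s_{6}) + r(s_7)].
Sum ≈ 11.204.

11.204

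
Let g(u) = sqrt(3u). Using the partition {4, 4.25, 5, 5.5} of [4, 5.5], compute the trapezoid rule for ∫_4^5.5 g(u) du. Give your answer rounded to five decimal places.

Subinterval widths: 0.25, 0.75, 0.5.
g(4) ≈ 3.46410, g(4.25) ≈ 3.57071, g(5) ≈ 3.87298, g(5.5) ≈ 4.06202.
On each subinterval the trapezoid contributes (Δu_i/2)·[g(u_{i-1}) + g(u_i)].
Sum ≈ 5.65449.

5.65449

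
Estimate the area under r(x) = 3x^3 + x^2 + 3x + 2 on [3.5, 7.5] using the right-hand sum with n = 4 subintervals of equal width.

3091

Δx = (7.5 − 3.5)/4 = 1.
Right endpoints: 4.5, 5.5, 6.5, 7.5.
r(4.5) = 309.125, r(5.5) = 547.875, r(6.5) = 887.625, r(7.5) = 1346.375.
Sum = Δx · [r(4.5) + r(5.5) + r(6.5) + r(7.5)].
Sum = 3091.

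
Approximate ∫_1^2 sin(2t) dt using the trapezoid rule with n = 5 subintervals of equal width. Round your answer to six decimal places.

0.117161

Δt = (2 − 1)/5 = 0.2.
f(1) ≈ 0.909297, f(1.2) ≈ 0.675463, f(1.4) ≈ 0.334988, f(1.6) ≈ -0.058374, f(1.8) ≈ -0.442520, f(2) ≈ -0.756802.
T_5 = (Δt/2)·[f(t_0) + 2f(t_1) + ... + 2f(t_{4}) + f(t_5)].
Sum ≈ 0.117161.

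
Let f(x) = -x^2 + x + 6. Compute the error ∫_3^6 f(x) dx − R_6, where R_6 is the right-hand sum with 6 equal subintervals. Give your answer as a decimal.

6.125

Exact integral: ∫_3^6 f(x) dx = -31.5.
R_6 = -37.625.
Error = -31.5 − (-37.625) = 6.125.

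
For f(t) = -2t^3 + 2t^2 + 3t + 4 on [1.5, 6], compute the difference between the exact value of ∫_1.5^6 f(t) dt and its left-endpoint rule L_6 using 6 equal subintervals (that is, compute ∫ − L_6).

-120.4453125

Exact integral: ∫_1.5^6 f(t) dt = -435.09375.
L_6 = -314.6484375.
Error = -435.09375 − (-314.6484375) = -120.4453125.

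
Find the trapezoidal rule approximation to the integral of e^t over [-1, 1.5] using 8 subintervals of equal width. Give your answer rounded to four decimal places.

4.1472

Δt = (1.5 − (-1))/8 = 0.3125.
f(-1) ≈ 0.3679, f(-0.6875) ≈ 0.5028, f(-0.375) ≈ 0.6873, f(-0.0625) ≈ 0.9394, f(0.25) ≈ 1.2840, f(0.5625) ≈ 1.7551, f(0.875) ≈ 2.3989, f(1.1875) ≈ 3.2789, f(1.5) ≈ 4.4817.
T_8 = (Δt/2)·[f(t_0) + 2f(t_1) + ... + 2f(t_{7}) + f(t_8)].
Sum ≈ 4.1472.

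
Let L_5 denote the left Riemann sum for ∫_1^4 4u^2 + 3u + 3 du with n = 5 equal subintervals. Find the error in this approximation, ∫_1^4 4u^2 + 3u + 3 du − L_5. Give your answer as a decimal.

19.98

Exact integral: ∫_1^4 f(u) du = 115.5.
L_5 = 95.52.
Error = 115.5 − 95.52 = 19.98.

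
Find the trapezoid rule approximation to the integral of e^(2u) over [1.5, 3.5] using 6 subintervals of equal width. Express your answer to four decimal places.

Δu = (3.5 − 1.5)/6 = 1/3.
f(1.5) ≈ 20.0855, f(11/6) ≈ 39.1213, f(13/6) ≈ 76.1979, f(2.5) ≈ 148.4132, f(17/6) ≈ 289.0694, f(19/6) ≈ 563.0302, f(3.5) ≈ 1096.6332.
T_6 = (Δu/2)·[f(u_0) + 2f(u_1) + ... + 2f(u_{5}) + f(u_6)].
Sum ≈ 558.0637.

558.0637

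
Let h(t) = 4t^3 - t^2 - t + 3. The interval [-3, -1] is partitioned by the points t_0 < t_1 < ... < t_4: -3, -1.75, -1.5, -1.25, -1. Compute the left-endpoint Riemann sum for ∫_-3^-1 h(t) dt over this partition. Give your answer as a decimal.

-147.78125

Subinterval widths: 1.25, 0.25, 0.25, 0.25.
Left endpoints: -3, -1.75, -1.5, -1.25.
h(-3) = -111, h(-1.75) = -19.75, h(-1.5) = -11.25, h(-1.25) = -5.125.
Sum = Σ Δt_i · h(t_i).
Sum = -147.78125.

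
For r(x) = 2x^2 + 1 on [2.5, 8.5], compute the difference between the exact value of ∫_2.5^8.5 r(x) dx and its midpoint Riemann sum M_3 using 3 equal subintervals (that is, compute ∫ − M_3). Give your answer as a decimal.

4

Exact integral: ∫_2.5^8.5 r(x) dx = 405.
M_3 = 401.
Error = 405 − 401 = 4.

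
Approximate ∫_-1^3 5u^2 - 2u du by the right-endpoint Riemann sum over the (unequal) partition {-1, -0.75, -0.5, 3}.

Subinterval widths: 0.25, 0.25, 3.5.
Right endpoints: -0.75, -0.5, 3.
f(-0.75) = 4.3125, f(-0.5) = 2.25, f(3) = 39.
Sum = Σ Δu_i · f(u_i).
Sum = 138.140625.

138.140625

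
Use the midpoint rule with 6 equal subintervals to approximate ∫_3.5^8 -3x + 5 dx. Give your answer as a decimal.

Δx = (8 − 3.5)/6 = 0.75.
Midpoints: 3.875, 4.625, 5.375, 6.125, 6.875, 7.625.
f(3.875) = -6.625, f(4.625) = -8.875, f(5.375) = -11.125, f(6.125) = -13.375, f(6.875) = -15.625, f(7.625) = -17.875.
Sum = Δx · [f(3.875) + f(4.625) + f(5.375) + ...].
Sum = -55.125.

-55.125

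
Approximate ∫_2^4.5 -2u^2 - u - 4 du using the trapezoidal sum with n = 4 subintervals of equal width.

-73.8671875

Δu = (4.5 − 2)/4 = 0.625.
f(2) = -14, f(2.625) = -20.40625, f(3.25) = -28.375, f(3.875) = -37.90625, f(4.5) = -49.
T_4 = (Δu/2)·[f(u_0) + 2f(u_1) + 2f(u_2) + 2f(u_3) + f(u_4)].
Sum = -73.8671875.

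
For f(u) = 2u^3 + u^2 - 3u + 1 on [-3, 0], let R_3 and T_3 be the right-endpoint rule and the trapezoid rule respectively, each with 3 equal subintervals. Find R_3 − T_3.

R_3 = -1.
T_3 = -19.
R_3 − T_3 = 18.

18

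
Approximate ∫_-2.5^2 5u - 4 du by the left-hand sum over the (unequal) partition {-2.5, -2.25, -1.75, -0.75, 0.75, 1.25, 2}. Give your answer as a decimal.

Subinterval widths: 0.25, 0.5, 1, 1.5, 0.5, 0.75.
Left endpoints: -2.5, -2.25, -1.75, -0.75, 0.75, 1.25.
f(-2.5) = -16.5, f(-2.25) = -15.25, f(-1.75) = -12.75, f(-0.75) = -7.75, f(0.75) = -0.25, f(1.25) = 2.25.
Sum = Σ Δu_i · f(u_i).
Sum = -34.5625.

-34.5625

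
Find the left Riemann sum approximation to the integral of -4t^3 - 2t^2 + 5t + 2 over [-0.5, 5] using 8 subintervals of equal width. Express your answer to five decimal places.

-468.43457

Δt = (5 − (-0.5))/8 = 0.6875.
Left endpoints: -0.5, 0.1875, 0.875, 1.5625, 2.25, 2.9375, 3.625, 4.3125.
f(-0.5) = -0.5, f(0.1875) = 2909/1024, f(0.875) = 2.1640625, f(1.5625) = -10577/1024, f(2.25) = -42.4375, f(2.9375) = -104407/1024, f(3.625) = -196.6953125, f(4.3125) = -342469/1024.
Sum = Δt · [f(-0.5) + f(0.1875) + f(0.875) + ...].
Sum ≈ -468.43457.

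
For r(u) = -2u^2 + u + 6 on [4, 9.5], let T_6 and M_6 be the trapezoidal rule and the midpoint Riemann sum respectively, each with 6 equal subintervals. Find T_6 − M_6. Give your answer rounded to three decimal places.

-2.311

T_6 ≈ -460.33218.
M_6 ≈ -458.02141.
T_6 − M_6 ≈ -2.311.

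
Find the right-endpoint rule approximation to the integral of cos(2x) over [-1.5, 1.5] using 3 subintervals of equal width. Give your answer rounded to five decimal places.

Δx = (1.5 − (-1.5))/3 = 1.
Right endpoints: -0.5, 0.5, 1.5.
f(-0.5) ≈ 0.54030, f(0.5) ≈ 0.54030, f(1.5) ≈ -0.98999.
Sum = Δx · [f(-0.5) + f(0.5) + f(1.5)].
Sum ≈ 0.09061.

0.09061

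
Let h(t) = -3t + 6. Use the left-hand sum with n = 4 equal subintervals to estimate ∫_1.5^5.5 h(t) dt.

Δt = (5.5 − 1.5)/4 = 1.
Left endpoints: 1.5, 2.5, 3.5, 4.5.
h(1.5) = 1.5, h(2.5) = -1.5, h(3.5) = -4.5, h(4.5) = -7.5.
Sum = Δt · [h(1.5) + h(2.5) + h(3.5) + h(4.5)].
Sum = -12.

-12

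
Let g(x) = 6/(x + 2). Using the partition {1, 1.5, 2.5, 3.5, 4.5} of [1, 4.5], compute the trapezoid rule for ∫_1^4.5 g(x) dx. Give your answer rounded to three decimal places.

4.671

Subinterval widths: 0.5, 1, 1, 1.
g(1) = 2, g(1.5) = 12/7, g(2.5) = 4/3, g(3.5) = 12/11, g(4.5) = 12/13.
On each subinterval the trapezoid contributes (Δx_i/2)·[g(x_{i-1}) + g(x_i)].
Sum ≈ 4.671.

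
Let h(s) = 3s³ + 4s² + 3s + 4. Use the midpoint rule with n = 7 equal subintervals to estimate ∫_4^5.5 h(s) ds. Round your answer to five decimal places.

Δs = (5.5 − 4)/7 = 3/14.
Midpoints: 115/28, 121/28, 127/28, 4.75, 139/28, 145/28, 151/28.
h(115/28) = 6402113/21952, h(121/28) = 7326875/21952, h(127/28) = 8338109/21952, h(4.75) = 430.015625, h(139/28) = 10635545/21952, h(145/28) = 11929523/21952, h(151/28) = 13325525/21952.
Sum = Δs · [h(115/28) + h(121/28) + h(127/28) + ...].
Sum ≈ 657.90354.

657.90354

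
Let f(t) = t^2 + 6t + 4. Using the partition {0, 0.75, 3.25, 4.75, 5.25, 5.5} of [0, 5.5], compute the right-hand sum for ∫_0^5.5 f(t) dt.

222.890625

Subinterval widths: 0.75, 2.5, 1.5, 0.5, 0.25.
Right endpoints: 0.75, 3.25, 4.75, 5.25, 5.5.
f(0.75) = 9.0625, f(3.25) = 34.0625, f(4.75) = 55.0625, f(5.25) = 63.0625, f(5.5) = 67.25.
Sum = Σ Δt_i · f(t_i).
Sum = 222.890625.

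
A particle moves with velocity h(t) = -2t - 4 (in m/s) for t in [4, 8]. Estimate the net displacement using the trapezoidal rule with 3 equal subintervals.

Δt = (8 − 4)/3 = 4/3.
h(4) = -12, h(16/3) = -44/3, h(20/3) = -52/3, h(8) = -20.
T_3 = (Δt/2)·[h(t_0) + 2h(t_1) + 2h(t_2) + h(t_3)].
Sum = -64.

-64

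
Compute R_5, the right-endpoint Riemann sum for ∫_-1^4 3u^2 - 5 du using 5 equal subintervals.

65

Δu = (4 − (-1))/5 = 1.
Right endpoints: 0, 1, 2, 3, 4.
f(0) = -5, f(1) = -2, f(2) = 7, f(3) = 22, f(4) = 43.
Sum = Δu · [f(0) + f(1) + f(2) + f(3) + f(4)].
Sum = 65.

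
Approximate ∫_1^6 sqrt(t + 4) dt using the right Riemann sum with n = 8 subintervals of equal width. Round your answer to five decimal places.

13.91560

Δt = (6 − 1)/8 = 0.625.
Right endpoints: 1.625, 2.25, 2.875, 3.5, 4.125, 4.75, 5.375, 6.
f(1.625) ≈ 2.37171, f(2.25) ≈ 2.50000, f(2.875) ≈ 2.62202, f(3.5) ≈ 2.73861, f(4.125) ≈ 2.85044, f(4.75) ≈ 2.95804, f(5.375) ≈ 3.06186, f(6) ≈ 3.16228.
Sum = Δt · [f(1.625) + f(2.25) + f(2.875) + ...].
Sum ≈ 13.91560.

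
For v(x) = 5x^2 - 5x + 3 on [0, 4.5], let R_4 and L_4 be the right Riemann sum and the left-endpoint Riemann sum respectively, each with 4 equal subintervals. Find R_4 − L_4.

R_4 = 163.79296875.
L_4 = 75.19921875.
R_4 − L_4 = 88.59375.

88.59375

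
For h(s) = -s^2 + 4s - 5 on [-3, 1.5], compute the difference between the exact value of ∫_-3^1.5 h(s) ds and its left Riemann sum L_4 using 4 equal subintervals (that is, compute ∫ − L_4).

Exact integral: ∫_-3^1.5 h(s) ds = -46.125.
L_4 = -60.99609375.
Error = -46.125 − (-60.99609375) = 14.87109375.

14.87109375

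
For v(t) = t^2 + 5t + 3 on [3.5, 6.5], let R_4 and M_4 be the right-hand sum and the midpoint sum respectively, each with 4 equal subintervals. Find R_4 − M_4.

R_4 = 178.40625.
M_4 = 161.109375.
R_4 − M_4 = 17.296875.

17.296875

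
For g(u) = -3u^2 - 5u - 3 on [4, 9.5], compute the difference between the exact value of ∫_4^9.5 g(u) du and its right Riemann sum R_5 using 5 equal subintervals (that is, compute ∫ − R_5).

Exact integral: ∫_4^9.5 g(u) du = -995.5.
R_5 = -1136.465.
Error = -995.5 − (-1136.465) = 140.965.

140.965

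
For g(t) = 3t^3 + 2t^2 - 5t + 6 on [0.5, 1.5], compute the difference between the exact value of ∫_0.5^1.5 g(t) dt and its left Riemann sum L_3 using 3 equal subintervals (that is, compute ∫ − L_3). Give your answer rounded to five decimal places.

Exact integral: ∫_0.5^1.5 g(t) dt ≈ 6.9166667.
L_3 ≈ 5.6620370.
Error ≈ 6.9166667 − 5.6620370 ≈ 1.25463.

1.25463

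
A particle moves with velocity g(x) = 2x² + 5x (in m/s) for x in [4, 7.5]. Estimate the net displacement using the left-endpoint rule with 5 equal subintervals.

305.48

Δx = (7.5 − 4)/5 = 0.7.
Left endpoints: 4, 4.7, 5.4, 6.1, 6.8.
g(4) = 52, g(4.7) = 67.68, g(5.4) = 85.32, g(6.1) = 104.92, g(6.8) = 126.48.
Sum = Δx · [g(4) + g(4.7) + g(5.4) + g(6.1) + g(6.8)].
Sum = 305.48.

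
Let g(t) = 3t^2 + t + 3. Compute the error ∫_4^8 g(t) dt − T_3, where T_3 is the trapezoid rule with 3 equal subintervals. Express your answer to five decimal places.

Exact integral: ∫_4^8 g(t) dt = 484.
T_3 ≈ 487.5555556.
Error ≈ 484 − 487.5555556 ≈ -3.55556.

-3.55556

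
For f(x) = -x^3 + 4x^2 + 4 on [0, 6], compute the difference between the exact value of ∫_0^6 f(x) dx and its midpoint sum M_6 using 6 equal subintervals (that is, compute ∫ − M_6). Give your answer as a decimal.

-2.5

Exact integral: ∫_0^6 f(x) dx = -12.
M_6 = -9.5.
Error = -12 − (-9.5) = -2.5.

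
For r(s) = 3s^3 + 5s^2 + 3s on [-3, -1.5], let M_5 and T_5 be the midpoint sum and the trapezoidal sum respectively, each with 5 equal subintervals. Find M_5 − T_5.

M_5 = -27.5315625.
T_5 = -28.04625.
M_5 − T_5 = 0.5146875.

0.5146875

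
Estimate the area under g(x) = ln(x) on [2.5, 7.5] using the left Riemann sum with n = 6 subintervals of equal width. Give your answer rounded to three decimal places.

7.348

Δx = (7.5 − 2.5)/6 = 5/6.
Left endpoints: 2.5, 10/3, 25/6, 5, 35/6, 20/3.
g(2.5) ≈ 0.916, g(10/3) ≈ 1.204, g(25/6) ≈ 1.427, g(5) ≈ 1.609, g(35/6) ≈ 1.764, g(20/3) ≈ 1.897.
Sum = Δx · [g(2.5) + g(10/3) + g(25/6) + ...].
Sum ≈ 7.348.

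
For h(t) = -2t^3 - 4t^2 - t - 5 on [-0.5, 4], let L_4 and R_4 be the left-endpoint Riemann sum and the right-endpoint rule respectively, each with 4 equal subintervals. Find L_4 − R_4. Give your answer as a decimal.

220.21875

L_4 ≈ -147.49805.
R_4 ≈ -367.71680.
L_4 − R_4 = 220.21875.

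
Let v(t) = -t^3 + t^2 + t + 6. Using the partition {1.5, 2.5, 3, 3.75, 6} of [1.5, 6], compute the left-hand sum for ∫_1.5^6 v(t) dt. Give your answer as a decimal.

-65.88671875

Subinterval widths: 1, 0.5, 0.75, 2.25.
Left endpoints: 1.5, 2.5, 3, 3.75.
v(1.5) = 6.375, v(2.5) = -0.875, v(3) = -9, v(3.75) = -28.921875.
Sum = Σ Δt_i · v(t_i).
Sum = -65.88671875.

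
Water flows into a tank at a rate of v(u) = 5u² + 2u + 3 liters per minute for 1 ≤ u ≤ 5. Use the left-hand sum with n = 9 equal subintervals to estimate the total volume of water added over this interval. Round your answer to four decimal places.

214.8807

Δu = (5 − 1)/9 = 4/9.
Left endpoints: 1, 13/9, 17/9, 7/3, 25/9, 29/9, 11/3, 37/9, 41/9.
v(1) = 10, v(13/9) = 1322/81, v(17/9) = 1994/81, v(7/3) = 314/9, v(25/9) = 3818/81, v(29/9) = 4970/81, v(11/3) = 698/9, v(37/9) = 7754/81, v(41/9) = 9386/81.
Sum = Δu · [v(1) + v(13/9) + v(17/9) + ...].
Sum ≈ 214.8807.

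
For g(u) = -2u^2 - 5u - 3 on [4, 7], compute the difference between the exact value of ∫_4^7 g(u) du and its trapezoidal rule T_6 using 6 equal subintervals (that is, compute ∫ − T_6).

Exact integral: ∫_4^7 g(u) du = -277.5.
T_6 = -277.75.
Error = -277.5 − (-277.75) = 0.25.

0.25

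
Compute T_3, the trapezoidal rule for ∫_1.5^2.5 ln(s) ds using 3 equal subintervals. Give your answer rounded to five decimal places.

Δs = (2.5 − 1.5)/3 = 1/3.
f(1.5) ≈ 0.40547, f(11/6) ≈ 0.60614, f(13/6) ≈ 0.77319, f(2.5) ≈ 0.91629.
T_3 = (Δs/2)·[f(s_0) + 2f(s_1) + 2f(s_2) + f(s_3)].
Sum ≈ 0.68007.

0.68007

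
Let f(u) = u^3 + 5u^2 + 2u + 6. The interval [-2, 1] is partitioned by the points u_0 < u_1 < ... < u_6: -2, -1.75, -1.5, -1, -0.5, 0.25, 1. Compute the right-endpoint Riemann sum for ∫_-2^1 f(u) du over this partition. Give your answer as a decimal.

Subinterval widths: 0.25, 0.25, 0.5, 0.5, 0.75, 0.75.
Right endpoints: -1.75, -1.5, -1, -0.5, 0.25, 1.
f(-1.75) = 12.453125, f(-1.5) = 10.875, f(-1) = 8, f(-0.5) = 6.125, f(0.25) = 6.828125, f(1) = 14.
Sum = Σ Δu_i · f(u_i).
Sum = 28.515625.

28.515625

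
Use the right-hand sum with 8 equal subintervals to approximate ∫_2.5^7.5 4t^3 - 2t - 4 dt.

Δt = (7.5 − 2.5)/8 = 0.625.
Right endpoints: 3.125, 3.75, 4.375, 5, 5.625, 6.25, 6.875, 7.5.
f(3.125) = 111.8203125, f(3.75) = 199.4375, f(4.375) = 322.2109375, f(5) = 486, f(5.625) = 696.6640625, f(6.25) = 960.0625, f(6.875) = 1282.0546875, f(7.5) = 1668.5.
Sum = Δt · [f(3.125) + f(3.75) + f(4.375) + ...].
Sum = 3579.21875.

3579.21875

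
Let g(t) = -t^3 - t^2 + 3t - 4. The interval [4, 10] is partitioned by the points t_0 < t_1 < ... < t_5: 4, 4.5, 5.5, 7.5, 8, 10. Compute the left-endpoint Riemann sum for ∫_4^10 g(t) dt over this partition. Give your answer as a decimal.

Subinterval widths: 0.5, 1, 2, 0.5, 2.
Left endpoints: 4, 4.5, 5.5, 7.5, 8.
g(4) = -72, g(4.5) = -101.875, g(5.5) = -184.125, g(7.5) = -459.625, g(8) = -556.
Sum = Σ Δt_i · g(t_i).
Sum = -1847.9375.

-1847.9375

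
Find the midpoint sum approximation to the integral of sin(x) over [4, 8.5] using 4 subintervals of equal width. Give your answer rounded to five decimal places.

Δx = (8.5 − 4)/4 = 1.125.
Midpoints: 4.5625, 5.6875, 6.8125, 7.9375.
f(4.5625) ≈ -0.98879, f(5.6875) ≈ -0.56108, f(6.8125) ≈ 0.50494, f(7.9375) ≈ 0.99651.
Sum = Δx · [f(4.5625) + f(5.6875) + f(6.8125) + f(7.9375)].
Sum ≈ -0.05446.

-0.05446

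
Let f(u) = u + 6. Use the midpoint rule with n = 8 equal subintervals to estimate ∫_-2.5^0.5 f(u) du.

15

Δu = (0.5 − (-2.5))/8 = 0.375.
Midpoints: -2.3125, -1.9375, -1.5625, -1.1875, -0.8125, -0.4375, -0.0625, 0.3125.
f(-2.3125) = 3.6875, f(-1.9375) = 4.0625, f(-1.5625) = 4.4375, f(-1.1875) = 4.8125, f(-0.8125) = 5.1875, f(-0.4375) = 5.5625, f(-0.0625) = 5.9375, f(0.3125) = 6.3125.
Sum = Δu · [f(-2.3125) + f(-1.9375) + f(-1.5625) + ...].
Sum = 15.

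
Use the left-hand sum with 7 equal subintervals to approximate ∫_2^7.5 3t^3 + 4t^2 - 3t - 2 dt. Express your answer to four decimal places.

2286.5548

Δt = (7.5 − 2)/7 = 11/14.
Left endpoints: 2, 39/14, 25/7, 61/14, 36/7, 83/14, 47/7.
f(2) = 32, f(39/14) = 234713/2744, f(25/7) = 60014/343, f(61/14) = 847963/2744, f(36/7) = 170278/343, f(83/14) = 2046853/2744, f(47/7) = 365726/343.
Sum = Δt · [f(2) + f(39/14) + f(25/7) + ...].
Sum ≈ 2286.5548.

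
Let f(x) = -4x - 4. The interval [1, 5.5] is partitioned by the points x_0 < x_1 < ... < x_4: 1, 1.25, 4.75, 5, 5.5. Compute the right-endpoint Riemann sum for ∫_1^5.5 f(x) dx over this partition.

-101.75

Subinterval widths: 0.25, 3.5, 0.25, 0.5.
Right endpoints: 1.25, 4.75, 5, 5.5.
f(1.25) = -9, f(4.75) = -23, f(5) = -24, f(5.5) = -26.
Sum = Σ Δx_i · f(x_i).
Sum = -101.75.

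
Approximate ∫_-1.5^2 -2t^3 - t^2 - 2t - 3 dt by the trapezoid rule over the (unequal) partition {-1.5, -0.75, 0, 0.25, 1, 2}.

Subinterval widths: 0.75, 0.75, 0.25, 0.75, 1.
f(-1.5) = 4.5, f(-0.75) = -1.21875, f(0) = -3, f(0.25) = -3.59375, f(1) = -8, f(2) = -27.
On each subinterval the trapezoid contributes (Δt_i/2)·[f(t_{i-1}) + f(t_i)].
Sum = -23.0234375.

-23.0234375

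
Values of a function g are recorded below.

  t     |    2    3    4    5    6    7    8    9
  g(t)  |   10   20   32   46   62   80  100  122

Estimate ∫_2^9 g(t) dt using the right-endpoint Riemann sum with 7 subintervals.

Δt = 1.
Sum = 1·[20 + 32 + 46 + 62 + 80 + 100 + 122] = 462.

462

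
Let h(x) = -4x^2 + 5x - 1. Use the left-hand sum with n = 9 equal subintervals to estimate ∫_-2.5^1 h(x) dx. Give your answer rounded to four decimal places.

Δx = (1 − (-2.5))/9 = 7/18.
Left endpoints: -2.5, -19/9, -31/18, -4/3, -17/18, -5/9, -1/6, 2/9, 11/18.
h(-2.5) = -38.5, h(-19/9) = -2380/81, h(-31/18) = -3479/162, h(-4/3) = -133/9, h(-17/18) = -1505/162, h(-5/9) = -406/81, h(-1/6) = -35/18, h(2/9) = -7/81, h(11/18) = 91/162.
Sum = Δx · [h(-2.5) + h(-19/9) + h(-31/18) + ...].
Sum ≈ -46.6307.

-46.6307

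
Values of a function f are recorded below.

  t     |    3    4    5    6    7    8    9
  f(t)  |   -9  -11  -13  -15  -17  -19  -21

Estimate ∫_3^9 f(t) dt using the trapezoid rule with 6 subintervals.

Δt = 1.
T_6 = (1/2)·[(-9) + 2·(-11) + 2·(-13) + 2·(-15) + 2·(-17) + 2·(-19) + (-21)] = -90.

-90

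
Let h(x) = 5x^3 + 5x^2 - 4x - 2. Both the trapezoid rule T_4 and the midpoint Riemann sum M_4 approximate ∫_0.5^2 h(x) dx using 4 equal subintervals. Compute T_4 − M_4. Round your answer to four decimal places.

T_4 ≈ 23.381836.
M_4 ≈ 22.129395.
T_4 − M_4 ≈ 1.2524.

1.2524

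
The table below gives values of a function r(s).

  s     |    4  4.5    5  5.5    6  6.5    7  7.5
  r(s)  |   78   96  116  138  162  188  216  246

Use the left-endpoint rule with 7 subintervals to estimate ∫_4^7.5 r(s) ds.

Δs = 0.5.
Sum = 0.5·[78 + 96 + 116 + 138 + 162 + 188 + 216] = 497.

497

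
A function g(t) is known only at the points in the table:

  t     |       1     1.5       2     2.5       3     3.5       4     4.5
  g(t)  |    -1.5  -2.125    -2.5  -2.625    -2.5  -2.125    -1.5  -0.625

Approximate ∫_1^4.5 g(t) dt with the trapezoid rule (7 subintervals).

-7.21875

Δt = 0.5.
T_7 = (0.5/2)·[(-1.5) + 2·(-2.125) + 2·(-2.5) + 2·(-2.625) + 2·(-2.5) + 2·(-2.125) + 2·(-1.5) + (-0.625)] = -7.21875.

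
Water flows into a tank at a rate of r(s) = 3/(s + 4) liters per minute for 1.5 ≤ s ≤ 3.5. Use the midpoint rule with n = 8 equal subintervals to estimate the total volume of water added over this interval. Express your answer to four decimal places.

0.9303

Δs = (3.5 − 1.5)/8 = 0.25.
Midpoints: 1.625, 1.875, 2.125, 2.375, 2.625, 2.875, 3.125, 3.375.
r(1.625) = 8/15, r(1.875) = 24/47, r(2.125) = 24/49, r(2.375) = 8/17, r(2.625) = 24/53, r(2.875) = 24/55, r(3.125) = 8/19, r(3.375) = 24/59.
Sum = Δs · [r(1.625) + r(1.875) + r(2.125) + ...].
Sum ≈ 0.9303.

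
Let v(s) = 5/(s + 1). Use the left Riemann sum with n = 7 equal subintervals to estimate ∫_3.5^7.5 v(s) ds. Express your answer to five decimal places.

3.33416

Δs = (7.5 − 3.5)/7 = 4/7.
Left endpoints: 3.5, 57/14, 65/14, 73/14, 81/14, 89/14, 97/14.
v(3.5) = 10/9, v(57/14) = 70/71, v(65/14) = 70/79, v(73/14) = 70/87, v(81/14) = 14/19, v(89/14) = 70/103, v(97/14) = 70/111.
Sum = Δs · [v(3.5) + v(57/14) + v(65/14) + ...].
Sum ≈ 3.33416.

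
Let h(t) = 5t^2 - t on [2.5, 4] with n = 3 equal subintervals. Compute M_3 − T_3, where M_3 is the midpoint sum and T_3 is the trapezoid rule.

M_3 = 75.59375.
T_3 = 76.0625.
M_3 − T_3 = -0.46875.

-0.46875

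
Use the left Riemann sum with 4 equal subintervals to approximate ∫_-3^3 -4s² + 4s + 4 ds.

Δs = (3 − (-3))/4 = 1.5.
Left endpoints: -3, -1.5, 0, 1.5.
f(-3) = -44, f(-1.5) = -11, f(0) = 4, f(1.5) = 1.
Sum = Δs · [f(-3) + f(-1.5) + f(0) + f(1.5)].
Sum = -75.

-75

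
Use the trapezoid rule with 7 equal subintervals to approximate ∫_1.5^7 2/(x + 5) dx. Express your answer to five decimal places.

Δx = (7 − 1.5)/7 = 11/14.
f(1.5) = 4/13, f(16/7) = 14/51, f(43/14) = 28/113, f(27/7) = 7/31, f(65/14) = 28/135, f(38/7) = 14/73, f(87/14) = 28/157, f(7) = 1/6.
T_7 = (Δx/2)·[f(x_0) + 2f(x_1) + ... + 2f(x_{6}) + f(x_7)].
Sum ≈ 1.22793.

1.22793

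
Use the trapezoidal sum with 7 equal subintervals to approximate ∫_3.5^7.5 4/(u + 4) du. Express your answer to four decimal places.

1.7109

Δu = (7.5 − 3.5)/7 = 4/7.
f(3.5) = 8/15, f(57/14) = 56/113, f(65/14) = 56/121, f(73/14) = 56/129, f(81/14) = 56/137, f(89/14) = 56/145, f(97/14) = 56/153, f(7.5) = 8/23.
T_7 = (Δu/2)·[f(u_0) + 2f(u_1) + ... + 2f(u_{6}) + f(u_7)].
Sum ≈ 1.7109.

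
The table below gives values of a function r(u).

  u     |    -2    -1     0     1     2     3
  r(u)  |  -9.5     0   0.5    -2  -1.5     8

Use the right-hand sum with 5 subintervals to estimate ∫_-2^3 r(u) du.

5

Δu = 1.
Sum = 1·[0 + 0.5 + (-2) + (-1.5) + 8] = 5.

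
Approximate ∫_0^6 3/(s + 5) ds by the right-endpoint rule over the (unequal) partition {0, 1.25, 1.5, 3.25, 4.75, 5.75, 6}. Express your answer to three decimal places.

2.161

Subinterval widths: 1.25, 0.25, 1.75, 1.5, 1, 0.25.
Right endpoints: 1.25, 1.5, 3.25, 4.75, 5.75, 6.
f(1.25) = 0.48, f(1.5) = 6/13, f(3.25) = 4/11, f(4.75) = 4/13, f(5.75) = 12/43, f(6) = 3/11.
Sum = Σ Δs_i · f(s_i).
Sum ≈ 2.161.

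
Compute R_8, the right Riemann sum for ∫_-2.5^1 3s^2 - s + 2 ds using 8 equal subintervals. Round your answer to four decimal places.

Δs = (1 − (-2.5))/8 = 0.4375.
Right endpoints: -2.0625, -1.625, -1.1875, -0.75, -0.3125, 0.125, 0.5625, 1.
f(-2.0625) = 16.82421875, f(-1.625) = 11.546875, f(-1.1875) = 7.41796875, f(-0.75) = 4.4375, f(-0.3125) = 2.60546875, f(0.125) = 1.921875, f(0.5625) = 2.38671875, f(1) = 4.
Sum = Δs · [f(-2.0625) + f(-1.625) + f(-1.1875) + ...].
Sum ≈ 22.3740.

22.3740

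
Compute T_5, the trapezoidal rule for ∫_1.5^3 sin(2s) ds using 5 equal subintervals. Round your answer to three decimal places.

Δs = (3 − 1.5)/5 = 0.3.
f(1.5) ≈ 0.141, f(1.8) ≈ -0.443, f(2.1) ≈ -0.872, f(2.4) ≈ -0.996, f(2.7) ≈ -0.773, f(3) ≈ -0.279.
T_5 = (Δs/2)·[f(s_0) + 2f(s_1) + ... + 2f(s_{4}) + f(s_5)].
Sum ≈ -0.946.

-0.946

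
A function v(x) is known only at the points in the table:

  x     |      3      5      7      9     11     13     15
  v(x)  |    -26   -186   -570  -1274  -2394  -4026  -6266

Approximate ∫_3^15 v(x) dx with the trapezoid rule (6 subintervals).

-23192

Δx = 2.
T_6 = (2/2)·[(-26) + 2·(-186) + 2·(-570) + 2·(-1274) + 2·(-2394) + 2·(-4026) + (-6266)] = -23192.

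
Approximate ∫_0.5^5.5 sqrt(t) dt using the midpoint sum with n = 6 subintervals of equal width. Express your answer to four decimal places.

8.3768

Δt = (5.5 − 0.5)/6 = 5/6.
Midpoints: 11/12, 1.75, 31/12, 41/12, 4.25, 61/12.
f(11/12) ≈ 0.9574, f(1.75) ≈ 1.3229, f(31/12) ≈ 1.6073, f(41/12) ≈ 1.8484, f(4.25) ≈ 2.0616, f(61/12) ≈ 2.2546.
Sum = Δt · [f(11/12) + f(1.75) + f(31/12) + ...].
Sum ≈ 8.3768.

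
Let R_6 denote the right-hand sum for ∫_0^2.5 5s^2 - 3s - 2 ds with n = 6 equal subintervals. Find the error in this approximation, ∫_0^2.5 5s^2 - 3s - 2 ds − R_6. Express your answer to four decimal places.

Exact integral: ∫_0^2.5 f(s) ds ≈ 11.666667.
R_6 ≈ 16.976273.
Error ≈ 11.666667 − 16.976273 ≈ -5.3096.

-5.3096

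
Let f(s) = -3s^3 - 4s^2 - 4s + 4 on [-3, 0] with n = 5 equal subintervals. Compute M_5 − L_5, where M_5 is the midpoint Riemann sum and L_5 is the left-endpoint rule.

M_5 = 53.895.
L_5 = 73.56.
M_5 − L_5 = -19.665.

-19.665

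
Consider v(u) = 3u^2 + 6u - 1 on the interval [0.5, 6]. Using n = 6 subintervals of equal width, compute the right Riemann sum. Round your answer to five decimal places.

384.21701

Δu = (6 − 0.5)/6 = 11/12.
Right endpoints: 17/12, 7/3, 3.25, 25/6, 61/12, 6.
v(17/12) = 649/48, v(7/3) = 88/3, v(3.25) = 50.1875, v(25/6) = 913/12, v(61/12) = 5137/48, v(6) = 143.
Sum = Δu · [v(17/12) + v(7/3) + v(3.25) + ...].
Sum ≈ 384.21701.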